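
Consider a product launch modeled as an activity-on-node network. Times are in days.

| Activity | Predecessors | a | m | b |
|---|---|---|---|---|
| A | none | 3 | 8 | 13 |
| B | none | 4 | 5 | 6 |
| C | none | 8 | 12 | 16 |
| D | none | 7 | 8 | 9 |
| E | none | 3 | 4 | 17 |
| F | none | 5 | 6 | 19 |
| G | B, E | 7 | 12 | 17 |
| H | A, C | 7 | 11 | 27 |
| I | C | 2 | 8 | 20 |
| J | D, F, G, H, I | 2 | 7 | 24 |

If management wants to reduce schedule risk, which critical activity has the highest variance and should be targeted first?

J

te_A = (3 + 4·8 + 13)/6 = 48/6 = 8; σ²_A = ((13−3)/6)² = 2.778
te_B = (4 + 4·5 + 6)/6 = 30/6 = 5; σ²_B = ((6−4)/6)² = 0.111
te_C = (8 + 4·12 + 16)/6 = 72/6 = 12; σ²_C = ((16−8)/6)² = 1.778
te_D = (7 + 4·8 + 9)/6 = 48/6 = 8; σ²_D = ((9−7)/6)² = 0.111
te_E = (3 + 4·4 + 17)/6 = 36/6 = 6; σ²_E = ((17−3)/6)² = 5.444
te_F = (5 + 4·6 + 19)/6 = 48/6 = 8; σ²_F = ((19−5)/6)² = 5.444
te_G = (7 + 4·12 + 17)/6 = 72/6 = 12; σ²_G = ((17−7)/6)² = 2.778
te_H = (7 + 4·11 + 27)/6 = 78/6 = 13; σ²_H = ((27−7)/6)² = 11.111
te_I = (2 + 4·8 + 20)/6 = 54/6 = 9; σ²_I = ((20−2)/6)² = 9.000
te_J = (2 + 4·7 + 24)/6 = 54/6 = 9; σ²_J = ((24−2)/6)² = 13.444

Forward pass:
ES_A = 0; EF_A = 8
ES_B = 0; EF_B = 5
ES_C = 0; EF_C = 12
ES_D = 0; EF_D = 8
ES_E = 0; EF_E = 6
ES_F = 0; EF_F = 8
ES_G = max(EF_B=5, EF_E=6) = 6; EF_G = 6+12 = 18
ES_H = max(EF_A=8, EF_C=12) = 12; EF_H = 12+13 = 25
ES_I = 12; EF_I = 12+9 = 21
ES_J = max(EF_D=8, EF_F=8, EF_G=18, EF_H=25, EF_I=21) = 25; EF_J = 25+9 = 34
Expected project duration μ = 34 days. Critical path: C → H → J.

Variances on critical path: σ²_C=1.778, σ²_H=11.111, σ²_J=13.444.
Largest is σ²_J = 13.444.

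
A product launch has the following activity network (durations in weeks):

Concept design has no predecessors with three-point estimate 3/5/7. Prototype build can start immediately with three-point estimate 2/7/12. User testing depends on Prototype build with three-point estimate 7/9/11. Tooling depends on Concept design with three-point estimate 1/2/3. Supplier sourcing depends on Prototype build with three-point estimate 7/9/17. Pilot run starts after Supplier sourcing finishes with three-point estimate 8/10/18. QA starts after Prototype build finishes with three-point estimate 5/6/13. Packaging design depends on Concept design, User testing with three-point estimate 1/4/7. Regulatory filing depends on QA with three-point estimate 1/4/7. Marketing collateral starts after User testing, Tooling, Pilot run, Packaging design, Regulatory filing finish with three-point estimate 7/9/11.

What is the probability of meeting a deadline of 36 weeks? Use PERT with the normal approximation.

0.368

te_Concept design = (3 + 4·5 + 7)/6 = 30/6 = 5; σ²_Concept design = ((7−3)/6)² = 0.444
te_Prototype build = (2 + 4·7 + 12)/6 = 42/6 = 7; σ²_Prototype build = ((12−2)/6)² = 2.778
te_User testing = (7 + 4·9 + 11)/6 = 54/6 = 9; σ²_User testing = ((11−7)/6)² = 0.444
te_Tooling = (1 + 4·2 + 3)/6 = 12/6 = 2; σ²_Tooling = ((3−1)/6)² = 0.111
te_Supplier sourcing = (7 + 4·9 + 17)/6 = 60/6 = 10; σ²_Supplier sourcing = ((17−7)/6)² = 2.778
te_Pilot run = (8 + 4·10 + 18)/6 = 66/6 = 11; σ²_Pilot run = ((18−8)/6)² = 2.778
te_QA = (5 + 4·6 + 13)/6 = 42/6 = 7; σ²_QA = ((13−5)/6)² = 1.778
te_Packaging design = (1 + 4·4 + 7)/6 = 24/6 = 4; σ²_Packaging design = ((7−1)/6)² = 1.000
te_Regulatory filing = (1 + 4·4 + 7)/6 = 24/6 = 4; σ²_Regulatory filing = ((7−1)/6)² = 1.000
te_Marketing collateral = (7 + 4·9 + 11)/6 = 54/6 = 9; σ²_Marketing collateral = ((11−7)/6)² = 0.444

Forward pass:
ES_Concept design = 0; EF_Concept design = 5
ES_Prototype build = 0; EF_Prototype build = 7
ES_User testing = 7; EF_User testing = 7+9 = 16
ES_Tooling = 5; EF_Tooling = 5+2 = 7
ES_Supplier sourcing = 7; EF_Supplier sourcing = 7+10 = 17
ES_Pilot run = 17; EF_Pilot run = 17+11 = 28
ES_QA = 7; EF_QA = 7+7 = 14
ES_Packaging design = max(EF_Concept design=5, EF_User testing=16) = 16; EF_Packaging design = 16+4 = 20
ES_Regulatory filing = 14; EF_Regulatory filing = 14+4 = 18
ES_Marketing collateral = max(EF_User testing=16, EF_Tooling=7, EF_Pilot run=28, EF_Packaging design=20, EF_Regulatory filing=18) = 28; EF_Marketing collateral = 28+9 = 37
Expected project duration μ = 37 weeks. Critical path: Prototype build → Supplier sourcing → Pilot run → Marketing collateral.

Variance along critical path = 2.778 + 2.778 + 2.778 + 0.444 = 8.778; σ = √8.778 = 2.963 weeks.
Z = (36 − 37) / 2.963 = -0.338
P(T ≤ 36) = Φ(-0.338) ≈ 0.368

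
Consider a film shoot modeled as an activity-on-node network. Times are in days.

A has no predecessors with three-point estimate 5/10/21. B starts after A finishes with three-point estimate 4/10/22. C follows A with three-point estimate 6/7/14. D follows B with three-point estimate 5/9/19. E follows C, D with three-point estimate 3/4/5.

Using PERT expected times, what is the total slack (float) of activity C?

te_A = (5 + 4·10 + 21)/6 = 66/6 = 11
te_B = (4 + 4·10 + 22)/6 = 66/6 = 11
te_C = (6 + 4·7 + 14)/6 = 48/6 = 8
te_D = (5 + 4·9 + 19)/6 = 60/6 = 10
te_E = (3 + 4·4 + 5)/6 = 24/6 = 4

Forward pass:
ES_A = 0; EF_A = 11
ES_B = 11; EF_B = 11+11 = 22
ES_C = 11; EF_C = 11+8 = 19
ES_D = 22; EF_D = 22+10 = 32
ES_E = max(EF_C=19, EF_D=32) = 32; EF_E = 32+4 = 36
Expected project duration μ = 36 days. Critical path: A → B → D → E.

Backward pass:
LF_E = 36; LS_E = 36−4 = 32
LF_D = LS_E = 32; LS_D = 32−10 = 22
LF_C = LS_E = 32; LS_C = 32−8 = 24
LF_B = LS_D = 22; LS_B = 22−11 = 11
LF_A = min(LS_B=11, LS_C=24) = 11; LS_A = 11−11 = 0
Slack_C = LS_C − ES_C = 24 − 11 = 13

13 days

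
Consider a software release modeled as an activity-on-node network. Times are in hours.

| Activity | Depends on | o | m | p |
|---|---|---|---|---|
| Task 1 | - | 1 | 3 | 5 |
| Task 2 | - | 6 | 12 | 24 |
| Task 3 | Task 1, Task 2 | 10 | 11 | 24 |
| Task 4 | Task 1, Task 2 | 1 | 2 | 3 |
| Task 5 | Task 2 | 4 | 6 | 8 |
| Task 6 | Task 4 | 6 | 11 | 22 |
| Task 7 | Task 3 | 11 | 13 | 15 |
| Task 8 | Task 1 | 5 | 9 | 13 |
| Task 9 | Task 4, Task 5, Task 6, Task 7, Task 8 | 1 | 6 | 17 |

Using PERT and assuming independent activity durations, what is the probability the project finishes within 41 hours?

0.143

te_Task 1 = (1 + 4·3 + 5)/6 = 18/6 = 3; σ²_Task 1 = ((5−1)/6)² = 0.444
te_Task 2 = (6 + 4·12 + 24)/6 = 78/6 = 13; σ²_Task 2 = ((24−6)/6)² = 9.000
te_Task 3 = (10 + 4·11 + 24)/6 = 78/6 = 13; σ²_Task 3 = ((24−10)/6)² = 5.444
te_Task 4 = (1 + 4·2 + 3)/6 = 12/6 = 2; σ²_Task 4 = ((3−1)/6)² = 0.111
te_Task 5 = (4 + 4·6 + 8)/6 = 36/6 = 6; σ²_Task 5 = ((8−4)/6)² = 0.444
te_Task 6 = (6 + 4·11 + 22)/6 = 72/6 = 12; σ²_Task 6 = ((22−6)/6)² = 7.111
te_Task 7 = (11 + 4·13 + 15)/6 = 78/6 = 13; σ²_Task 7 = ((15−11)/6)² = 0.444
te_Task 8 = (5 + 4·9 + 13)/6 = 54/6 = 9; σ²_Task 8 = ((13−5)/6)² = 1.778
te_Task 9 = (1 + 4·6 + 17)/6 = 42/6 = 7; σ²_Task 9 = ((17−1)/6)² = 7.111

Forward pass:
ES_Task 1 = 0; EF_Task 1 = 3
ES_Task 2 = 0; EF_Task 2 = 13
ES_Task 3 = max(EF_Task 1=3, EF_Task 2=13) = 13; EF_Task 3 = 13+13 = 26
ES_Task 4 = max(EF_Task 1=3, EF_Task 2=13) = 13; EF_Task 4 = 13+2 = 15
ES_Task 5 = 13; EF_Task 5 = 13+6 = 19
ES_Task 6 = 15; EF_Task 6 = 15+12 = 27
ES_Task 7 = 26; EF_Task 7 = 26+13 = 39
ES_Task 8 = 3; EF_Task 8 = 3+9 = 12
ES_Task 9 = max(EF_Task 4=15, EF_Task 5=19, EF_Task 6=27, EF_Task 7=39, EF_Task 8=12) = 39; EF_Task 9 = 39+7 = 46
Expected project duration μ = 46 hours. Critical path: Task 2 → Task 3 → Task 7 → Task 9.

Variance along critical path = 9.000 + 5.444 + 0.444 + 7.111 = 22.000; σ = √22.000 = 4.690 hours.
Z = (41 − 46) / 4.690 = -1.066
P(T ≤ 41) = Φ(-1.066) ≈ 0.143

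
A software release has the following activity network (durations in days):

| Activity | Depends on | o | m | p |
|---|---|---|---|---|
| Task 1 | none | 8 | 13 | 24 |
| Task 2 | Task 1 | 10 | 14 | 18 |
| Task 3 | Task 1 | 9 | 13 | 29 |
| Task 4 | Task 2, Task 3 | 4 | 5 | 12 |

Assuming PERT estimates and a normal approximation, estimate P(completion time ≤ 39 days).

0.814

te_Task 1 = (8 + 4·13 + 24)/6 = 84/6 = 14; σ²_Task 1 = ((24−8)/6)² = 7.111
te_Task 2 = (10 + 4·14 + 18)/6 = 84/6 = 14; σ²_Task 2 = ((18−10)/6)² = 1.778
te_Task 3 = (9 + 4·13 + 29)/6 = 90/6 = 15; σ²_Task 3 = ((29−9)/6)² = 11.111
te_Task 4 = (4 + 4·5 + 12)/6 = 36/6 = 6; σ²_Task 4 = ((12−4)/6)² = 1.778

Forward pass:
ES_Task 1 = 0; EF_Task 1 = 14
ES_Task 2 = 14; EF_Task 2 = 14+14 = 28
ES_Task 3 = 14; EF_Task 3 = 14+15 = 29
ES_Task 4 = max(EF_Task 2=28, EF_Task 3=29) = 29; EF_Task 4 = 29+6 = 35
Expected project duration μ = 35 days. Critical path: Task 1 → Task 3 → Task 4.

Variance along critical path = 7.111 + 11.111 + 1.778 = 20.000; σ = √20.000 = 4.472 days.
Z = (39 − 35) / 4.472 = 0.894
P(T ≤ 39) = Φ(0.894) ≈ 0.814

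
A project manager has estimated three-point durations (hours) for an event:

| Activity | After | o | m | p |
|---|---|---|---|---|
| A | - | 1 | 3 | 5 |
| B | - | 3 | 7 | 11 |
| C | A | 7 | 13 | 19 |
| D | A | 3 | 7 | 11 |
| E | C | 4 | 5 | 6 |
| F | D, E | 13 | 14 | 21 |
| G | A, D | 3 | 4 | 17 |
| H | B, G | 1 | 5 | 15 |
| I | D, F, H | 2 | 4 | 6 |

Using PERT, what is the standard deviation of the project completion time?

te_A = (1 + 4·3 + 5)/6 = 18/6 = 3; σ²_A = ((5−1)/6)² = 0.444
te_B = (3 + 4·7 + 11)/6 = 42/6 = 7; σ²_B = ((11−3)/6)² = 1.778
te_C = (7 + 4·13 + 19)/6 = 78/6 = 13; σ²_C = ((19−7)/6)² = 4.000
te_D = (3 + 4·7 + 11)/6 = 42/6 = 7; σ²_D = ((11−3)/6)² = 1.778
te_E = (4 + 4·5 + 6)/6 = 30/6 = 5; σ²_E = ((6−4)/6)² = 0.111
te_F = (13 + 4·14 + 21)/6 = 90/6 = 15; σ²_F = ((21−13)/6)² = 1.778
te_G = (3 + 4·4 + 17)/6 = 36/6 = 6; σ²_G = ((17−3)/6)² = 5.444
te_H = (1 + 4·5 + 15)/6 = 36/6 = 6; σ²_H = ((15−1)/6)² = 5.444
te_I = (2 + 4·4 + 6)/6 = 24/6 = 4; σ²_I = ((6−2)/6)² = 0.444

Forward pass:
ES_A = 0; EF_A = 3
ES_B = 0; EF_B = 7
ES_C = 3; EF_C = 3+13 = 16
ES_D = 3; EF_D = 3+7 = 10
ES_E = 16; EF_E = 16+5 = 21
ES_F = max(EF_D=10, EF_E=21) = 21; EF_F = 21+15 = 36
ES_G = max(EF_A=3, EF_D=10) = 10; EF_G = 10+6 = 16
ES_H = max(EF_B=7, EF_G=16) = 16; EF_H = 16+6 = 22
ES_I = max(EF_D=10, EF_F=36, EF_H=22) = 36; EF_I = 36+4 = 40
Expected project duration μ = 40 hours. Critical path: A → C → E → F → I.

Variance along critical path = 0.444 + 4.000 + 0.111 + 1.778 + 0.444 = 6.778
σ = √6.778 = 2.603 hours

2.60 hours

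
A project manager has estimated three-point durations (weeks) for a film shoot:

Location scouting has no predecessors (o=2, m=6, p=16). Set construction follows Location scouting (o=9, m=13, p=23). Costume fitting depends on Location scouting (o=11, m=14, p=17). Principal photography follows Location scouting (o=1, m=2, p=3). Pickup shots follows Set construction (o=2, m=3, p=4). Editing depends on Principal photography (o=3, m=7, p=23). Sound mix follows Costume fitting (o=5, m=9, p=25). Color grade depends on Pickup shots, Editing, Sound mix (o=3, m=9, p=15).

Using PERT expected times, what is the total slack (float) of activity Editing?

te_Location scouting = (2 + 4·6 + 16)/6 = 42/6 = 7
te_Set construction = (9 + 4·13 + 23)/6 = 84/6 = 14
te_Costume fitting = (11 + 4·14 + 17)/6 = 84/6 = 14
te_Principal photography = (1 + 4·2 + 3)/6 = 12/6 = 2
te_Pickup shots = (2 + 4·3 + 4)/6 = 18/6 = 3
te_Editing = (3 + 4·7 + 23)/6 = 54/6 = 9
te_Sound mix = (5 + 4·9 + 25)/6 = 66/6 = 11
te_Color grade = (3 + 4·9 + 15)/6 = 54/6 = 9

Forward pass:
ES_Location scouting = 0; EF_Location scouting = 7
ES_Set construction = 7; EF_Set construction = 7+14 = 21
ES_Costume fitting = 7; EF_Costume fitting = 7+14 = 21
ES_Principal photography = 7; EF_Principal photography = 7+2 = 9
ES_Pickup shots = 21; EF_Pickup shots = 21+3 = 24
ES_Editing = 9; EF_Editing = 9+9 = 18
ES_Sound mix = 21; EF_Sound mix = 21+11 = 32
ES_Color grade = max(EF_Pickup shots=24, EF_Editing=18, EF_Sound mix=32) = 32; EF_Color grade = 32+9 = 41
Expected project duration μ = 41 weeks. Critical path: Location scouting → Costume fitting → Sound mix → Color grade.

Backward pass:
LF_Color grade = 41; LS_Color grade = 41−9 = 32
LF_Sound mix = LS_Color grade = 32; LS_Sound mix = 32−11 = 21
LF_Editing = LS_Color grade = 32; LS_Editing = 32−9 = 23
LF_Pickup shots = LS_Color grade = 32; LS_Pickup shots = 32−3 = 29
LF_Principal photography = LS_Editing = 23; LS_Principal photography = 23−2 = 21
LF_Costume fitting = LS_Sound mix = 21; LS_Costume fitting = 21−14 = 7
LF_Set construction = LS_Pickup shots = 29; LS_Set construction = 29−14 = 15
LF_Location scouting = min(LS_Set construction=15, LS_Costume fitting=7, LS_Principal photography=21) = 7; LS_Location scouting = 7−7 = 0
Slack_Editing = LS_Editing − ES_Editing = 23 − 9 = 14

14 weeks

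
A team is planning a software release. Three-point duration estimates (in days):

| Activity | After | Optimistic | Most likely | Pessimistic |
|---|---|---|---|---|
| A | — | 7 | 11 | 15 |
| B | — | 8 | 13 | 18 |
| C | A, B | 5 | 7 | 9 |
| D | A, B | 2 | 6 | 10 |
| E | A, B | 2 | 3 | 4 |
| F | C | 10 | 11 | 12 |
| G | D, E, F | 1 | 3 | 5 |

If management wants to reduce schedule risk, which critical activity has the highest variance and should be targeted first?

te_A = (7 + 4·11 + 15)/6 = 66/6 = 11; σ²_A = ((15−7)/6)² = 1.778
te_B = (8 + 4·13 + 18)/6 = 78/6 = 13; σ²_B = ((18−8)/6)² = 2.778
te_C = (5 + 4·7 + 9)/6 = 42/6 = 7; σ²_C = ((9−5)/6)² = 0.444
te_D = (2 + 4·6 + 10)/6 = 36/6 = 6; σ²_D = ((10−2)/6)² = 1.778
te_E = (2 + 4·3 + 4)/6 = 18/6 = 3; σ²_E = ((4−2)/6)² = 0.111
te_F = (10 + 4·11 + 12)/6 = 66/6 = 11; σ²_F = ((12−10)/6)² = 0.111
te_G = (1 + 4·3 + 5)/6 = 18/6 = 3; σ²_G = ((5−1)/6)² = 0.444

Forward pass:
ES_A = 0; EF_A = 11
ES_B = 0; EF_B = 13
ES_C = max(EF_A=11, EF_B=13) = 13; EF_C = 13+7 = 20
ES_D = max(EF_A=11, EF_B=13) = 13; EF_D = 13+6 = 19
ES_E = max(EF_A=11, EF_B=13) = 13; EF_E = 13+3 = 16
ES_F = 20; EF_F = 20+11 = 31
ES_G = max(EF_D=19, EF_E=16, EF_F=31) = 31; EF_G = 31+3 = 34
Expected project duration μ = 34 days. Critical path: B → C → F → G.

Variances on critical path: σ²_B=2.778, σ²_C=0.444, σ²_F=0.111, σ²_G=0.444.
Largest is σ²_B = 2.778.

B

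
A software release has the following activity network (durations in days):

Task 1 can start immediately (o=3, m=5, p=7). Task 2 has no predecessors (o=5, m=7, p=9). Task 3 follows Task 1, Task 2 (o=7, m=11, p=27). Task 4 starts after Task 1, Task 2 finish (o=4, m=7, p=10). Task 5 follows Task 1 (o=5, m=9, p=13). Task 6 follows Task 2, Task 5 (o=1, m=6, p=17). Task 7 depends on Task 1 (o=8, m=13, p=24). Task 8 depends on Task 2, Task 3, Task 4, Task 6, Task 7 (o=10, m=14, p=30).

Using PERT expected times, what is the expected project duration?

te_Task 1 = (3 + 4·5 + 7)/6 = 30/6 = 5
te_Task 2 = (5 + 4·7 + 9)/6 = 42/6 = 7
te_Task 3 = (7 + 4·11 + 27)/6 = 78/6 = 13
te_Task 4 = (4 + 4·7 + 10)/6 = 42/6 = 7
te_Task 5 = (5 + 4·9 + 13)/6 = 54/6 = 9
te_Task 6 = (1 + 4·6 + 17)/6 = 42/6 = 7
te_Task 7 = (8 + 4·13 + 24)/6 = 84/6 = 14
te_Task 8 = (10 + 4·14 + 30)/6 = 96/6 = 16

Forward pass:
ES_Task 1 = 0; EF_Task 1 = 5
ES_Task 2 = 0; EF_Task 2 = 7
ES_Task 3 = max(EF_Task 1=5, EF_Task 2=7) = 7; EF_Task 3 = 7+13 = 20
ES_Task 4 = max(EF_Task 1=5, EF_Task 2=7) = 7; EF_Task 4 = 7+7 = 14
ES_Task 5 = 5; EF_Task 5 = 5+9 = 14
ES_Task 6 = max(EF_Task 2=7, EF_Task 5=14) = 14; EF_Task 6 = 14+7 = 21
ES_Task 7 = 5; EF_Task 7 = 5+14 = 19
ES_Task 8 = max(EF_Task 2=7, EF_Task 3=20, EF_Task 4=14, EF_Task 6=21, EF_Task 7=19) = 21; EF_Task 8 = 21+16 = 37
Expected project duration μ = 37 days. Critical path: Task 1 → Task 5 → Task 6 → Task 8.

37 days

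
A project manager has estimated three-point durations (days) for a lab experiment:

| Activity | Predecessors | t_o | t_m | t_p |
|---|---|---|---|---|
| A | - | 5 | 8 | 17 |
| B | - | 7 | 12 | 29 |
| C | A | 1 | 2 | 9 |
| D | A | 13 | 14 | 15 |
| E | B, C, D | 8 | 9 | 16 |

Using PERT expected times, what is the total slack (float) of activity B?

te_A = (5 + 4·8 + 17)/6 = 54/6 = 9
te_B = (7 + 4·12 + 29)/6 = 84/6 = 14
te_C = (1 + 4·2 + 9)/6 = 18/6 = 3
te_D = (13 + 4·14 + 15)/6 = 84/6 = 14
te_E = (8 + 4·9 + 16)/6 = 60/6 = 10

Forward pass:
ES_A = 0; EF_A = 9
ES_B = 0; EF_B = 14
ES_C = 9; EF_C = 9+3 = 12
ES_D = 9; EF_D = 9+14 = 23
ES_E = max(EF_B=14, EF_C=12, EF_D=23) = 23; EF_E = 23+10 = 33
Expected project duration μ = 33 days. Critical path: A → D → E.

Backward pass:
LF_E = 33; LS_E = 33−10 = 23
LF_D = LS_E = 23; LS_D = 23−14 = 9
LF_C = LS_E = 23; LS_C = 23−3 = 20
LF_B = LS_E = 23; LS_B = 23−14 = 9
LF_A = min(LS_C=20, LS_D=9) = 9; LS_A = 9−9 = 0
Slack_B = LS_B − ES_B = 9 − 0 = 9

9 days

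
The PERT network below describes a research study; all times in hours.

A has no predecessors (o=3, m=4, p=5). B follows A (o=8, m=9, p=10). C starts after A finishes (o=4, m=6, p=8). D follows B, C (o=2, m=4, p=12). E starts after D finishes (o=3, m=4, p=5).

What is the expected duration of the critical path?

22 hours

te_A = (3 + 4·4 + 5)/6 = 24/6 = 4
te_B = (8 + 4·9 + 10)/6 = 54/6 = 9
te_C = (4 + 4·6 + 8)/6 = 36/6 = 6
te_D = (2 + 4·4 + 12)/6 = 30/6 = 5
te_E = (3 + 4·4 + 5)/6 = 24/6 = 4

Forward pass:
ES_A = 0; EF_A = 4
ES_B = 4; EF_B = 4+9 = 13
ES_C = 4; EF_C = 4+6 = 10
ES_D = max(EF_B=13, EF_C=10) = 13; EF_D = 13+5 = 18
ES_E = 18; EF_E = 18+4 = 22
Expected project duration μ = 22 hours. Critical path: A → B → D → E.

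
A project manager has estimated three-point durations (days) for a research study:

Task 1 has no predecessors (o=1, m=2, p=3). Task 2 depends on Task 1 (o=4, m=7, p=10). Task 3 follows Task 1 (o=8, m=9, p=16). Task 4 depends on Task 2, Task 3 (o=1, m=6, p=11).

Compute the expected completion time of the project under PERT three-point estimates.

18 days

te_Task 1 = (1 + 4·2 + 3)/6 = 12/6 = 2
te_Task 2 = (4 + 4·7 + 10)/6 = 42/6 = 7
te_Task 3 = (8 + 4·9 + 16)/6 = 60/6 = 10
te_Task 4 = (1 + 4·6 + 11)/6 = 36/6 = 6

Forward pass:
ES_Task 1 = 0; EF_Task 1 = 2
ES_Task 2 = 2; EF_Task 2 = 2+7 = 9
ES_Task 3 = 2; EF_Task 3 = 2+10 = 12
ES_Task 4 = max(EF_Task 2=9, EF_Task 3=12) = 12; EF_Task 4 = 12+6 = 18
Expected project duration μ = 18 days. Critical path: Task 1 → Task 3 → Task 4.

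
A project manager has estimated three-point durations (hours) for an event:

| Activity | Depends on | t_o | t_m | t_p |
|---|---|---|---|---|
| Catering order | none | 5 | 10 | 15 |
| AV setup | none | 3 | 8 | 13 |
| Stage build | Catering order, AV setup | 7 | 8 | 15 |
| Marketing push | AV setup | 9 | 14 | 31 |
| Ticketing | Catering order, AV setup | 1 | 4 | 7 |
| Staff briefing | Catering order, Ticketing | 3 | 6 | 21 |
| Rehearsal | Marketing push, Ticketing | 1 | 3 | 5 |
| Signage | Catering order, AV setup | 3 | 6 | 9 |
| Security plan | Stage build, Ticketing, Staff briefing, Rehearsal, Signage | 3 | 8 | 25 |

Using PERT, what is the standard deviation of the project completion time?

5.49 hours

te_Catering order = (5 + 4·10 + 15)/6 = 60/6 = 10; σ²_Catering order = ((15−5)/6)² = 2.778
te_AV setup = (3 + 4·8 + 13)/6 = 48/6 = 8; σ²_AV setup = ((13−3)/6)² = 2.778
te_Stage build = (7 + 4·8 + 15)/6 = 54/6 = 9; σ²_Stage build = ((15−7)/6)² = 1.778
te_Marketing push = (9 + 4·14 + 31)/6 = 96/6 = 16; σ²_Marketing push = ((31−9)/6)² = 13.444
te_Ticketing = (1 + 4·4 + 7)/6 = 24/6 = 4; σ²_Ticketing = ((7−1)/6)² = 1.000
te_Staff briefing = (3 + 4·6 + 21)/6 = 48/6 = 8; σ²_Staff briefing = ((21−3)/6)² = 9.000
te_Rehearsal = (1 + 4·3 + 5)/6 = 18/6 = 3; σ²_Rehearsal = ((5−1)/6)² = 0.444
te_Signage = (3 + 4·6 + 9)/6 = 36/6 = 6; σ²_Signage = ((9−3)/6)² = 1.000
te_Security plan = (3 + 4·8 + 25)/6 = 60/6 = 10; σ²_Security plan = ((25−3)/6)² = 13.444

Forward pass:
ES_Catering order = 0; EF_Catering order = 10
ES_AV setup = 0; EF_AV setup = 8
ES_Stage build = max(EF_Catering order=10, EF_AV setup=8) = 10; EF_Stage build = 10+9 = 19
ES_Marketing push = 8; EF_Marketing push = 8+16 = 24
ES_Ticketing = max(EF_Catering order=10, EF_AV setup=8) = 10; EF_Ticketing = 10+4 = 14
ES_Staff briefing = max(EF_Catering order=10, EF_Ticketing=14) = 14; EF_Staff briefing = 14+8 = 22
ES_Rehearsal = max(EF_Marketing push=24, EF_Ticketing=14) = 24; EF_Rehearsal = 24+3 = 27
ES_Signage = max(EF_Catering order=10, EF_AV setup=8) = 10; EF_Signage = 10+6 = 16
ES_Security plan = max(EF_Stage build=19, EF_Ticketing=14, EF_Staff briefing=22, EF_Rehearsal=27, EF_Signage=16) = 27; EF_Security plan = 27+10 = 37
Expected project duration μ = 37 hours. Critical path: AV setup → Marketing push → Rehearsal → Security plan.

Variance along critical path = 2.778 + 13.444 + 0.444 + 13.444 = 30.111
σ = √30.111 = 5.487 hours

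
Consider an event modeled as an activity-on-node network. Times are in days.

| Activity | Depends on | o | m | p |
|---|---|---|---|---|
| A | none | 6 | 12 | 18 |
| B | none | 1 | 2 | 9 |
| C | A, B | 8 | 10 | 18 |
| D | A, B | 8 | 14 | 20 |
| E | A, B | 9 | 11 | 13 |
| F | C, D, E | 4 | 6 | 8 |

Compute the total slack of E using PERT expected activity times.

3 days

te_A = (6 + 4·12 + 18)/6 = 72/6 = 12
te_B = (1 + 4·2 + 9)/6 = 18/6 = 3
te_C = (8 + 4·10 + 18)/6 = 66/6 = 11
te_D = (8 + 4·14 + 20)/6 = 84/6 = 14
te_E = (9 + 4·11 + 13)/6 = 66/6 = 11
te_F = (4 + 4·6 + 8)/6 = 36/6 = 6

Forward pass:
ES_A = 0; EF_A = 12
ES_B = 0; EF_B = 3
ES_C = max(EF_A=12, EF_B=3) = 12; EF_C = 12+11 = 23
ES_D = max(EF_A=12, EF_B=3) = 12; EF_D = 12+14 = 26
ES_E = max(EF_A=12, EF_B=3) = 12; EF_E = 12+11 = 23
ES_F = max(EF_C=23, EF_D=26, EF_E=23) = 26; EF_F = 26+6 = 32
Expected project duration μ = 32 days. Critical path: A → D → F.

Backward pass:
LF_F = 32; LS_F = 32−6 = 26
LF_E = LS_F = 26; LS_E = 26−11 = 15
LF_D = LS_F = 26; LS_D = 26−14 = 12
LF_C = LS_F = 26; LS_C = 26−11 = 15
LF_B = min(LS_C=15, LS_D=12, LS_E=15) = 12; LS_B = 12−3 = 9
LF_A = min(LS_C=15, LS_D=12, LS_E=15) = 12; LS_A = 12−12 = 0
Slack_E = LS_E − ES_E = 15 − 12 = 3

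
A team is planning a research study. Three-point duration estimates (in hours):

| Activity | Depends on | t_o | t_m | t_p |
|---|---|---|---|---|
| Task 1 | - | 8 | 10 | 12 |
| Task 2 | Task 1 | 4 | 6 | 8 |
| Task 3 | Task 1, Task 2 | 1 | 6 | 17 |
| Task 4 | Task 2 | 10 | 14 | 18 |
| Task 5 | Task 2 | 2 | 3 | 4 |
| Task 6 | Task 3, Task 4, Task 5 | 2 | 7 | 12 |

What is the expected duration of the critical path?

te_Task 1 = (8 + 4·10 + 12)/6 = 60/6 = 10
te_Task 2 = (4 + 4·6 + 8)/6 = 36/6 = 6
te_Task 3 = (1 + 4·6 + 17)/6 = 42/6 = 7
te_Task 4 = (10 + 4·14 + 18)/6 = 84/6 = 14
te_Task 5 = (2 + 4·3 + 4)/6 = 18/6 = 3
te_Task 6 = (2 + 4·7 + 12)/6 = 42/6 = 7

Forward pass:
ES_Task 1 = 0; EF_Task 1 = 10
ES_Task 2 = 10; EF_Task 2 = 10+6 = 16
ES_Task 3 = max(EF_Task 1=10, EF_Task 2=16) = 16; EF_Task 3 = 16+7 = 23
ES_Task 4 = 16; EF_Task 4 = 16+14 = 30
ES_Task 5 = 16; EF_Task 5 = 16+3 = 19
ES_Task 6 = max(EF_Task 3=23, EF_Task 4=30, EF_Task 5=19) = 30; EF_Task 6 = 30+7 = 37
Expected project duration μ = 37 hours. Critical path: Task 1 → Task 2 → Task 4 → Task 6.

37 hours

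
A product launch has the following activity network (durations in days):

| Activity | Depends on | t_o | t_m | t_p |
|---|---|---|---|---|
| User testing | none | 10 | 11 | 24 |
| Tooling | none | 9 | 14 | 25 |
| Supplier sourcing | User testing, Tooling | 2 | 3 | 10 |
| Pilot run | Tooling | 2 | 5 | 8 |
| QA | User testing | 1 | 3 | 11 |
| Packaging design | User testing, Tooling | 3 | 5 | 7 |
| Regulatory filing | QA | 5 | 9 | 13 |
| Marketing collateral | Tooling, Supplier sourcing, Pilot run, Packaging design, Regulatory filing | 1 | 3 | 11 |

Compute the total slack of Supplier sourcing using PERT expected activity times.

te_User testing = (10 + 4·11 + 24)/6 = 78/6 = 13
te_Tooling = (9 + 4·14 + 25)/6 = 90/6 = 15
te_Supplier sourcing = (2 + 4·3 + 10)/6 = 24/6 = 4
te_Pilot run = (2 + 4·5 + 8)/6 = 30/6 = 5
te_QA = (1 + 4·3 + 11)/6 = 24/6 = 4
te_Packaging design = (3 + 4·5 + 7)/6 = 30/6 = 5
te_Regulatory filing = (5 + 4·9 + 13)/6 = 54/6 = 9
te_Marketing collateral = (1 + 4·3 + 11)/6 = 24/6 = 4

Forward pass:
ES_User testing = 0; EF_User testing = 13
ES_Tooling = 0; EF_Tooling = 15
ES_Supplier sourcing = max(EF_User testing=13, EF_Tooling=15) = 15; EF_Supplier sourcing = 15+4 = 19
ES_Pilot run = 15; EF_Pilot run = 15+5 = 20
ES_QA = 13; EF_QA = 13+4 = 17
ES_Packaging design = max(EF_User testing=13, EF_Tooling=15) = 15; EF_Packaging design = 15+5 = 20
ES_Regulatory filing = 17; EF_Regulatory filing = 17+9 = 26
ES_Marketing collateral = max(EF_Tooling=15, EF_Supplier sourcing=19, EF_Pilot run=20, EF_Packaging design=20, EF_Regulatory filing=26) = 26; EF_Marketing collateral = 26+4 = 30
Expected project duration μ = 30 days. Critical path: User testing → QA → Regulatory filing → Marketing collateral.

Backward pass:
LF_Marketing collateral = 30; LS_Marketing collateral = 30−4 = 26
LF_Regulatory filing = LS_Marketing collateral = 26; LS_Regulatory filing = 26−9 = 17
LF_Packaging design = LS_Marketing collateral = 26; LS_Packaging design = 26−5 = 21
LF_QA = LS_Regulatory filing = 17; LS_QA = 17−4 = 13
LF_Pilot run = LS_Marketing collateral = 26; LS_Pilot run = 26−5 = 21
LF_Supplier sourcing = LS_Marketing collateral = 26; LS_Supplier sourcing = 26−4 = 22
LF_Tooling = min(LS_Supplier sourcing=22, LS_Pilot run=21, LS_Packaging design=21, LS_Marketing collateral=26) = 21; LS_Tooling = 21−15 = 6
LF_User testing = min(LS_Supplier sourcing=22, LS_QA=13, LS_Packaging design=21) = 13; LS_User testing = 13−13 = 0
Slack_Supplier sourcing = LS_Supplier sourcing − ES_Supplier sourcing = 22 − 15 = 7

7 days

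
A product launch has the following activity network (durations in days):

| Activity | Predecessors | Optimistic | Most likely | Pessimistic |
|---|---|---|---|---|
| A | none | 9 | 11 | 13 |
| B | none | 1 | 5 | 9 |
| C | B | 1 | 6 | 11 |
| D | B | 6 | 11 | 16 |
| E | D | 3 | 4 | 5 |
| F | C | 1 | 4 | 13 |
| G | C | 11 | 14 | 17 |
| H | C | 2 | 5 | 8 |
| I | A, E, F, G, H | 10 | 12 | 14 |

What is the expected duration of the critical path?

37 days

te_A = (9 + 4·11 + 13)/6 = 66/6 = 11
te_B = (1 + 4·5 + 9)/6 = 30/6 = 5
te_C = (1 + 4·6 + 11)/6 = 36/6 = 6
te_D = (6 + 4·11 + 16)/6 = 66/6 = 11
te_E = (3 + 4·4 + 5)/6 = 24/6 = 4
te_F = (1 + 4·4 + 13)/6 = 30/6 = 5
te_G = (11 + 4·14 + 17)/6 = 84/6 = 14
te_H = (2 + 4·5 + 8)/6 = 30/6 = 5
te_I = (10 + 4·12 + 14)/6 = 72/6 = 12

Forward pass:
ES_A = 0; EF_A = 11
ES_B = 0; EF_B = 5
ES_C = 5; EF_C = 5+6 = 11
ES_D = 5; EF_D = 5+11 = 16
ES_E = 16; EF_E = 16+4 = 20
ES_F = 11; EF_F = 11+5 = 16
ES_G = 11; EF_G = 11+14 = 25
ES_H = 11; EF_H = 11+5 = 16
ES_I = max(EF_A=11, EF_E=20, EF_F=16, EF_G=25, EF_H=16) = 25; EF_I = 25+12 = 37
Expected project duration μ = 37 days. Critical path: B → C → G → I.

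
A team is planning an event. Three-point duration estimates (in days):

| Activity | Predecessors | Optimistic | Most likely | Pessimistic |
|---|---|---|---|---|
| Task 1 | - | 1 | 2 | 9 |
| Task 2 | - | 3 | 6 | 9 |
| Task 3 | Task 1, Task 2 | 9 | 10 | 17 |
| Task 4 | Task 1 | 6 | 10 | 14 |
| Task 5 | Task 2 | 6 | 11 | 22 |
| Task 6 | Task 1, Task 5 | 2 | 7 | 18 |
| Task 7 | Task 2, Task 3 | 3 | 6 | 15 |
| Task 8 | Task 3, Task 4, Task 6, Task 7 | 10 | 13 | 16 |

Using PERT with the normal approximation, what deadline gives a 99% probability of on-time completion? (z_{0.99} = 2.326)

48.4 days

te_Task 1 = (1 + 4·2 + 9)/6 = 18/6 = 3; σ²_Task 1 = ((9−1)/6)² = 1.778
te_Task 2 = (3 + 4·6 + 9)/6 = 36/6 = 6; σ²_Task 2 = ((9−3)/6)² = 1.000
te_Task 3 = (9 + 4·10 + 17)/6 = 66/6 = 11; σ²_Task 3 = ((17−9)/6)² = 1.778
te_Task 4 = (6 + 4·10 + 14)/6 = 60/6 = 10; σ²_Task 4 = ((14−6)/6)² = 1.778
te_Task 5 = (6 + 4·11 + 22)/6 = 72/6 = 12; σ²_Task 5 = ((22−6)/6)² = 7.111
te_Task 6 = (2 + 4·7 + 18)/6 = 48/6 = 8; σ²_Task 6 = ((18−2)/6)² = 7.111
te_Task 7 = (3 + 4·6 + 15)/6 = 42/6 = 7; σ²_Task 7 = ((15−3)/6)² = 4.000
te_Task 8 = (10 + 4·13 + 16)/6 = 78/6 = 13; σ²_Task 8 = ((16−10)/6)² = 1.000

Forward pass:
ES_Task 1 = 0; EF_Task 1 = 3
ES_Task 2 = 0; EF_Task 2 = 6
ES_Task 3 = max(EF_Task 1=3, EF_Task 2=6) = 6; EF_Task 3 = 6+11 = 17
ES_Task 4 = 3; EF_Task 4 = 3+10 = 13
ES_Task 5 = 6; EF_Task 5 = 6+12 = 18
ES_Task 6 = max(EF_Task 1=3, EF_Task 5=18) = 18; EF_Task 6 = 18+8 = 26
ES_Task 7 = max(EF_Task 2=6, EF_Task 3=17) = 17; EF_Task 7 = 17+7 = 24
ES_Task 8 = max(EF_Task 3=17, EF_Task 4=13, EF_Task 6=26, EF_Task 7=24) = 26; EF_Task 8 = 26+13 = 39
Expected project duration μ = 39 days. Critical path: Task 2 → Task 5 → Task 6 → Task 8.

Variance along critical path = 1.000 + 7.111 + 7.111 + 1.000 = 16.222; σ = 4.028 days.
D = μ + z·σ = 39 + 2.326·4.028 = 48.4 days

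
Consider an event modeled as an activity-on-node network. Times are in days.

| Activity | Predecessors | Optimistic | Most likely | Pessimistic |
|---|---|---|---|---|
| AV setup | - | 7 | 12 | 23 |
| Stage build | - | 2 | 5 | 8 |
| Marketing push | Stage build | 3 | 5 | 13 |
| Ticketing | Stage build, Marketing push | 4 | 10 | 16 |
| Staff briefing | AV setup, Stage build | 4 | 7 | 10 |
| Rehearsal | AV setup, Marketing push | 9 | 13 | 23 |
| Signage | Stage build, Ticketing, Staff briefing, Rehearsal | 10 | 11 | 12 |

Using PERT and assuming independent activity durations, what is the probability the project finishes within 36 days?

te_AV setup = (7 + 4·12 + 23)/6 = 78/6 = 13; σ²_AV setup = ((23−7)/6)² = 7.111
te_Stage build = (2 + 4·5 + 8)/6 = 30/6 = 5; σ²_Stage build = ((8−2)/6)² = 1.000
te_Marketing push = (3 + 4·5 + 13)/6 = 36/6 = 6; σ²_Marketing push = ((13−3)/6)² = 2.778
te_Ticketing = (4 + 4·10 + 16)/6 = 60/6 = 10; σ²_Ticketing = ((16−4)/6)² = 4.000
te_Staff briefing = (4 + 4·7 + 10)/6 = 42/6 = 7; σ²_Staff briefing = ((10−4)/6)² = 1.000
te_Rehearsal = (9 + 4·13 + 23)/6 = 84/6 = 14; σ²_Rehearsal = ((23−9)/6)² = 5.444
te_Signage = (10 + 4·11 + 12)/6 = 66/6 = 11; σ²_Signage = ((12−10)/6)² = 0.111

Forward pass:
ES_AV setup = 0; EF_AV setup = 13
ES_Stage build = 0; EF_Stage build = 5
ES_Marketing push = 5; EF_Marketing push = 5+6 = 11
ES_Ticketing = max(EF_Stage build=5, EF_Marketing push=11) = 11; EF_Ticketing = 11+10 = 21
ES_Staff briefing = max(EF_AV setup=13, EF_Stage build=5) = 13; EF_Staff briefing = 13+7 = 20
ES_Rehearsal = max(EF_AV setup=13, EF_Marketing push=11) = 13; EF_Rehearsal = 13+14 = 27
ES_Signage = max(EF_Stage build=5, EF_Ticketing=21, EF_Staff briefing=20, EF_Rehearsal=27) = 27; EF_Signage = 27+11 = 38
Expected project duration μ = 38 days. Critical path: AV setup → Rehearsal → Signage.

Variance along critical path = 7.111 + 5.444 + 0.111 = 12.667; σ = √12.667 = 3.559 days.
Z = (36 − 38) / 3.559 = -0.562
P(T ≤ 36) = Φ(-0.562) ≈ 0.287

0.287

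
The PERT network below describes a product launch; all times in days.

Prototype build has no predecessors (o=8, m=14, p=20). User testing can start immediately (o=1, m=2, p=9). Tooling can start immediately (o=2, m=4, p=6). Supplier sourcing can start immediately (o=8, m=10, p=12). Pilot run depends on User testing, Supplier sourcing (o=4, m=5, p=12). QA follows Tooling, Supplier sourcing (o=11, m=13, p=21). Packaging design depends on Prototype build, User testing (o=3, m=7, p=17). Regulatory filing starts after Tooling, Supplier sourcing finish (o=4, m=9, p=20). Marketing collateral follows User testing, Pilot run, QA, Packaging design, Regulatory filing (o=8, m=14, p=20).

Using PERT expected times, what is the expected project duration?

te_Prototype build = (8 + 4·14 + 20)/6 = 84/6 = 14
te_User testing = (1 + 4·2 + 9)/6 = 18/6 = 3
te_Tooling = (2 + 4·4 + 6)/6 = 24/6 = 4
te_Supplier sourcing = (8 + 4·10 + 12)/6 = 60/6 = 10
te_Pilot run = (4 + 4·5 + 12)/6 = 36/6 = 6
te_QA = (11 + 4·13 + 21)/6 = 84/6 = 14
te_Packaging design = (3 + 4·7 + 17)/6 = 48/6 = 8
te_Regulatory filing = (4 + 4·9 + 20)/6 = 60/6 = 10
te_Marketing collateral = (8 + 4·14 + 20)/6 = 84/6 = 14

Forward pass:
ES_Prototype build = 0; EF_Prototype build = 14
ES_User testing = 0; EF_User testing = 3
ES_Tooling = 0; EF_Tooling = 4
ES_Supplier sourcing = 0; EF_Supplier sourcing = 10
ES_Pilot run = max(EF_User testing=3, EF_Supplier sourcing=10) = 10; EF_Pilot run = 10+6 = 16
ES_QA = max(EF_Tooling=4, EF_Supplier sourcing=10) = 10; EF_QA = 10+14 = 24
ES_Packaging design = max(EF_Prototype build=14, EF_User testing=3) = 14; EF_Packaging design = 14+8 = 22
ES_Regulatory filing = max(EF_Tooling=4, EF_Supplier sourcing=10) = 10; EF_Regulatory filing = 10+10 = 20
ES_Marketing collateral = max(EF_User testing=3, EF_Pilot run=16, EF_QA=24, EF_Packaging design=22, EF_Regulatory filing=20) = 24; EF_Marketing collateral = 24+14 = 38
Expected project duration μ = 38 days. Critical path: Supplier sourcing → QA → Marketing collateral.

38 days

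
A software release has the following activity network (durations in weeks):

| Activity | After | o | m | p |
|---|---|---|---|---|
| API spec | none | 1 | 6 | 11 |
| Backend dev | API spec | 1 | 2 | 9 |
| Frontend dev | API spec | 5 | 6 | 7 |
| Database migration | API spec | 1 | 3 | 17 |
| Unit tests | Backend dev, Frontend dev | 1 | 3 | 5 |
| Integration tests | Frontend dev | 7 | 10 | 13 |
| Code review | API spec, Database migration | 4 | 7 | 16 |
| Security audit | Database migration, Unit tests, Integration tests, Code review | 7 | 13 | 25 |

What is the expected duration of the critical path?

36 weeks

te_API spec = (1 + 4·6 + 11)/6 = 36/6 = 6
te_Backend dev = (1 + 4·2 + 9)/6 = 18/6 = 3
te_Frontend dev = (5 + 4·6 + 7)/6 = 36/6 = 6
te_Database migration = (1 + 4·3 + 17)/6 = 30/6 = 5
te_Unit tests = (1 + 4·3 + 5)/6 = 18/6 = 3
te_Integration tests = (7 + 4·10 + 13)/6 = 60/6 = 10
te_Code review = (4 + 4·7 + 16)/6 = 48/6 = 8
te_Security audit = (7 + 4·13 + 25)/6 = 84/6 = 14

Forward pass:
ES_API spec = 0; EF_API spec = 6
ES_Backend dev = 6; EF_Backend dev = 6+3 = 9
ES_Frontend dev = 6; EF_Frontend dev = 6+6 = 12
ES_Database migration = 6; EF_Database migration = 6+5 = 11
ES_Unit tests = max(EF_Backend dev=9, EF_Frontend dev=12) = 12; EF_Unit tests = 12+3 = 15
ES_Integration tests = 12; EF_Integration tests = 12+10 = 22
ES_Code review = max(EF_API spec=6, EF_Database migration=11) = 11; EF_Code review = 11+8 = 19
ES_Security audit = max(EF_Database migration=11, EF_Unit tests=15, EF_Integration tests=22, EF_Code review=19) = 22; EF_Security audit = 22+14 = 36
Expected project duration μ = 36 weeks. Critical path: API spec → Frontend dev → Integration tests → Security audit.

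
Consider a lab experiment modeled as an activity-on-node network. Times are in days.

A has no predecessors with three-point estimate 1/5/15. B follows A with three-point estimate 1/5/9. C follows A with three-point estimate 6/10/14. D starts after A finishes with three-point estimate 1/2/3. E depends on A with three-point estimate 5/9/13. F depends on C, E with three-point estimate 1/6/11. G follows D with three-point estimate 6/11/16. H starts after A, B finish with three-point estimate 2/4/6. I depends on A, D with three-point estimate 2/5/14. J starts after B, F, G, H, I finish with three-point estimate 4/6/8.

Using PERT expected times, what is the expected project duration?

te_A = (1 + 4·5 + 15)/6 = 36/6 = 6
te_B = (1 + 4·5 + 9)/6 = 30/6 = 5
te_C = (6 + 4·10 + 14)/6 = 60/6 = 10
te_D = (1 + 4·2 + 3)/6 = 12/6 = 2
te_E = (5 + 4·9 + 13)/6 = 54/6 = 9
te_F = (1 + 4·6 + 11)/6 = 36/6 = 6
te_G = (6 + 4·11 + 16)/6 = 66/6 = 11
te_H = (2 + 4·4 + 6)/6 = 24/6 = 4
te_I = (2 + 4·5 + 14)/6 = 36/6 = 6
te_J = (4 + 4·6 + 8)/6 = 36/6 = 6

Forward pass:
ES_A = 0; EF_A = 6
ES_B = 6; EF_B = 6+5 = 11
ES_C = 6; EF_C = 6+10 = 16
ES_D = 6; EF_D = 6+2 = 8
ES_E = 6; EF_E = 6+9 = 15
ES_F = max(EF_C=16, EF_E=15) = 16; EF_F = 16+6 = 22
ES_G = 8; EF_G = 8+11 = 19
ES_H = max(EF_A=6, EF_B=11) = 11; EF_H = 11+4 = 15
ES_I = max(EF_A=6, EF_D=8) = 8; EF_I = 8+6 = 14
ES_J = max(EF_B=11, EF_F=22, EF_G=19, EF_H=15, EF_I=14) = 22; EF_J = 22+6 = 28
Expected project duration μ = 28 days. Critical path: A → C → F → J.

28 days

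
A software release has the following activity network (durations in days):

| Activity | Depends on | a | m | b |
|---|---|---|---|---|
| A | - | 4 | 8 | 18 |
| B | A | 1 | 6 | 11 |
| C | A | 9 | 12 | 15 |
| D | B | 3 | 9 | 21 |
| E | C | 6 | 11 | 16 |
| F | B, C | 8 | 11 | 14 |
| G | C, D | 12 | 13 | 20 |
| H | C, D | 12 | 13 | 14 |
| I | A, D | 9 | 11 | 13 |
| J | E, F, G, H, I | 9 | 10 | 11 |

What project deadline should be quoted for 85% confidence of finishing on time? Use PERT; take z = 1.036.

te_A = (4 + 4·8 + 18)/6 = 54/6 = 9; σ²_A = ((18−4)/6)² = 5.444
te_B = (1 + 4·6 + 11)/6 = 36/6 = 6; σ²_B = ((11−1)/6)² = 2.778
te_C = (9 + 4·12 + 15)/6 = 72/6 = 12; σ²_C = ((15−9)/6)² = 1.000
te_D = (3 + 4·9 + 21)/6 = 60/6 = 10; σ²_D = ((21−3)/6)² = 9.000
te_E = (6 + 4·11 + 16)/6 = 66/6 = 11; σ²_E = ((16−6)/6)² = 2.778
te_F = (8 + 4·11 + 14)/6 = 66/6 = 11; σ²_F = ((14−8)/6)² = 1.000
te_G = (12 + 4·13 + 20)/6 = 84/6 = 14; σ²_G = ((20−12)/6)² = 1.778
te_H = (12 + 4·13 + 14)/6 = 78/6 = 13; σ²_H = ((14−12)/6)² = 0.111
te_I = (9 + 4·11 + 13)/6 = 66/6 = 11; σ²_I = ((13−9)/6)² = 0.444
te_J = (9 + 4·10 + 11)/6 = 60/6 = 10; σ²_J = ((11−9)/6)² = 0.111

Forward pass:
ES_A = 0; EF_A = 9
ES_B = 9; EF_B = 9+6 = 15
ES_C = 9; EF_C = 9+12 = 21
ES_D = 15; EF_D = 15+10 = 25
ES_E = 21; EF_E = 21+11 = 32
ES_F = max(EF_B=15, EF_C=21) = 21; EF_F = 21+11 = 32
ES_G = max(EF_C=21, EF_D=25) = 25; EF_G = 25+14 = 39
ES_H = max(EF_C=21, EF_D=25) = 25; EF_H = 25+13 = 38
ES_I = max(EF_A=9, EF_D=25) = 25; EF_I = 25+11 = 36
ES_J = max(EF_E=32, EF_F=32, EF_G=39, EF_H=38, EF_I=36) = 39; EF_J = 39+10 = 49
Expected project duration μ = 49 days. Critical path: A → B → D → G → J.

Variance along critical path = 5.444 + 2.778 + 9.000 + 1.778 + 0.111 = 19.111; σ = 4.372 days.
D = μ + z·σ = 49 + 1.036·4.372 = 53.5 days

53.5 days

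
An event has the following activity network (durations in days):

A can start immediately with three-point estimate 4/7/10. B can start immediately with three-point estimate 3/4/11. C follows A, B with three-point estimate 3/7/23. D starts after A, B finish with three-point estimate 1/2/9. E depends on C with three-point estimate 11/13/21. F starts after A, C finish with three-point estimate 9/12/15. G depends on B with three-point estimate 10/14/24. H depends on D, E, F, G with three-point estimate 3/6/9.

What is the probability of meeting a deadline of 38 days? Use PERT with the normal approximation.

te_A = (4 + 4·7 + 10)/6 = 42/6 = 7; σ²_A = ((10−4)/6)² = 1.000
te_B = (3 + 4·4 + 11)/6 = 30/6 = 5; σ²_B = ((11−3)/6)² = 1.778
te_C = (3 + 4·7 + 23)/6 = 54/6 = 9; σ²_C = ((23−3)/6)² = 11.111
te_D = (1 + 4·2 + 9)/6 = 18/6 = 3; σ²_D = ((9−1)/6)² = 1.778
te_E = (11 + 4·13 + 21)/6 = 84/6 = 14; σ²_E = ((21−11)/6)² = 2.778
te_F = (9 + 4·12 + 15)/6 = 72/6 = 12; σ²_F = ((15−9)/6)² = 1.000
te_G = (10 + 4·14 + 24)/6 = 90/6 = 15; σ²_G = ((24−10)/6)² = 5.444
te_H = (3 + 4·6 + 9)/6 = 36/6 = 6; σ²_H = ((9−3)/6)² = 1.000

Forward pass:
ES_A = 0; EF_A = 7
ES_B = 0; EF_B = 5
ES_C = max(EF_A=7, EF_B=5) = 7; EF_C = 7+9 = 16
ES_D = max(EF_A=7, EF_B=5) = 7; EF_D = 7+3 = 10
ES_E = 16; EF_E = 16+14 = 30
ES_F = max(EF_A=7, EF_C=16) = 16; EF_F = 16+12 = 28
ES_G = 5; EF_G = 5+15 = 20
ES_H = max(EF_D=10, EF_E=30, EF_F=28, EF_G=20) = 30; EF_H = 30+6 = 36
Expected project duration μ = 36 days. Critical path: A → C → E → H.

Variance along critical path = 1.000 + 11.111 + 2.778 + 1.000 = 15.889; σ = √15.889 = 3.986 days.
Z = (38 − 36) / 3.986 = 0.502
P(T ≤ 38) = Φ(0.502) ≈ 0.692

0.692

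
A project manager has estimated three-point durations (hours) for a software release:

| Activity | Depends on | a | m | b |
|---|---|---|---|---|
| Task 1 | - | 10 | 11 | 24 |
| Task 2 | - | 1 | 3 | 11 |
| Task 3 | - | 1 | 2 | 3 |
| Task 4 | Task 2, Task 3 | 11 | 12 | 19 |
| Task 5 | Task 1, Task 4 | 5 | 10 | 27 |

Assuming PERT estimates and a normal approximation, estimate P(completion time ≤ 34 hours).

0.881

te_Task 1 = (10 + 4·11 + 24)/6 = 78/6 = 13; σ²_Task 1 = ((24−10)/6)² = 5.444
te_Task 2 = (1 + 4·3 + 11)/6 = 24/6 = 4; σ²_Task 2 = ((11−1)/6)² = 2.778
te_Task 3 = (1 + 4·2 + 3)/6 = 12/6 = 2; σ²_Task 3 = ((3−1)/6)² = 0.111
te_Task 4 = (11 + 4·12 + 19)/6 = 78/6 = 13; σ²_Task 4 = ((19−11)/6)² = 1.778
te_Task 5 = (5 + 4·10 + 27)/6 = 72/6 = 12; σ²_Task 5 = ((27−5)/6)² = 13.444

Forward pass:
ES_Task 1 = 0; EF_Task 1 = 13
ES_Task 2 = 0; EF_Task 2 = 4
ES_Task 3 = 0; EF_Task 3 = 2
ES_Task 4 = max(EF_Task 2=4, EF_Task 3=2) = 4; EF_Task 4 = 4+13 = 17
ES_Task 5 = max(EF_Task 1=13, EF_Task 4=17) = 17; EF_Task 5 = 17+12 = 29
Expected project duration μ = 29 hours. Critical path: Task 2 → Task 4 → Task 5.

Variance along critical path = 2.778 + 1.778 + 13.444 = 18.000; σ = √18.000 = 4.243 hours.
Z = (34 − 29) / 4.243 = 1.179
P(T ≤ 34) = Φ(1.179) ≈ 0.881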